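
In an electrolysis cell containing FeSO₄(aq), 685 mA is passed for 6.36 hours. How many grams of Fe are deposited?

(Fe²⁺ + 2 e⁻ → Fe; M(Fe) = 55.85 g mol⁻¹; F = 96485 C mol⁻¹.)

4.54 g

Q = I·t = 0.6850 A × 22896 s = 15680 C.
n(e⁻) = Q/F = 15680 / 96485 = 0.1626 mol.
Fe²⁺ + 2 e⁻ → Fe, so n(Fe) = n(e⁻)/2 = 0.08128 mol.
m = n·M = 0.08128 × 55.85 = 4.54 g.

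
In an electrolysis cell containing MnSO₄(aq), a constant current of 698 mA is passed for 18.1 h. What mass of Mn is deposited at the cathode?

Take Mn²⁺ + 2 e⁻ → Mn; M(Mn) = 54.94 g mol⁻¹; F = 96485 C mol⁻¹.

12.9 g

Q = I·t = 0.6980 A × 65160 s = 45480 C.
n(e⁻) = Q/F = 45480 / 96485 = 0.4714 mol.
Mn²⁺ + 2 e⁻ → Mn, so n(Mn) = n(e⁻)/2 = 0.2357 mol.
m = n·M = 0.2357 × 54.94 = 12.9 g.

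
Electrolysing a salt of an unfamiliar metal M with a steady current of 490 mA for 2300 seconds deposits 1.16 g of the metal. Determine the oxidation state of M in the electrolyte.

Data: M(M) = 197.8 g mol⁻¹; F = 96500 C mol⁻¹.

+2

Q = I·t = 0.4900 A × 2300.0 s = 1127 C, so n(e⁻) = 1127/96500 = 0.01168 mol.
n(M) deposited = 1.16 / 197.8 = 0.005865 mol.
Electrons per atom = n(e⁻)/n(M) = 0.01168 / 0.005865 = 1.99 ≈ 2, so the ion is M²⁺.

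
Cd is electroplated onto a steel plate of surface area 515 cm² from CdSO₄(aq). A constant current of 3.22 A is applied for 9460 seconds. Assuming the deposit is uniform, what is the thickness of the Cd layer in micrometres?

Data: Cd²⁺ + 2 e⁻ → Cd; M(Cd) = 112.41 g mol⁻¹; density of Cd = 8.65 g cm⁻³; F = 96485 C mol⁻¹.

Q = I·t = 3.220 × 9460.0 = 30460 C; n(e⁻) = 0.3157 mol.
n(Cd) = n(e⁻)/2 = 0.1579 mol, so m = 0.1579 × 112.41 = 17.74 g.
Volume = m/ρ = 17.74 / 8.65 = 2.051 cm³.
Thickness = V/A = 2.051 / 515 = 0.00398 cm = 39.8 μm.

39.8 μm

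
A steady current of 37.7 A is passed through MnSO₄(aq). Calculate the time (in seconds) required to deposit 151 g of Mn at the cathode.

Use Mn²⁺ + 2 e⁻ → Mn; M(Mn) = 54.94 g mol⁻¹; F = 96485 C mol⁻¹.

14100 s

n(Mn) = m/M = 151 / 54.94 = 2.748 mol.
Each Mn atom requires 2 electrons, so n(e⁻) = 2 × 2.748 = 5.497 mol.
Q = n(e⁻)·F = 5.497 × 96485 = 530400 C.
t = Q/I = 530400 / 37.70 A = 14070 s.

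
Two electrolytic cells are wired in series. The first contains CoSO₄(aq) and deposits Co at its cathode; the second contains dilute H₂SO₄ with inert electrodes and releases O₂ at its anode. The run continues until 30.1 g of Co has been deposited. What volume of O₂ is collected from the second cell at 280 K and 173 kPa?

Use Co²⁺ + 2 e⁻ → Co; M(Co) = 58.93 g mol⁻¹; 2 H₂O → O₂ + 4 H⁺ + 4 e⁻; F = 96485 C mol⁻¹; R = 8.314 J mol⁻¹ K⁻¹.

n(Co) = 30.1 / 58.93 = 0.5108 mol, so n(e⁻) = 2 × 0.5108 = 1.022 mol.
The cells are in series, so the same 1.022 mol of electrons passes through the second cell.
2 H₂O → O₂ + 4 H⁺ + 4 e⁻ — 4 mol e⁻ per mol O₂, so n(O₂) = 1.022/4 = 0.2554 mol.
V = nRT/P = (0.2554 × 8.314 × 280) / (173 × 10³) = 0.00344 m³ = 3.44 L.

3.44 L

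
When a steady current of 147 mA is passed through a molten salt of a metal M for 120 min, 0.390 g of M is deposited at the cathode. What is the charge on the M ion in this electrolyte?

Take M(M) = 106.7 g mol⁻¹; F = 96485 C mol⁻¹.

+3

Q = I·t = 0.1470 A × 7200.0 s = 1058 C, so n(e⁻) = 1058/96485 = 0.01097 mol.
n(M) deposited = 0.390 / 106.7 = 0.003655 mol.
Electrons per atom = n(e⁻)/n(M) = 0.01097 / 0.003655 = 3.00 ≈ 3, so the ion is M³⁺.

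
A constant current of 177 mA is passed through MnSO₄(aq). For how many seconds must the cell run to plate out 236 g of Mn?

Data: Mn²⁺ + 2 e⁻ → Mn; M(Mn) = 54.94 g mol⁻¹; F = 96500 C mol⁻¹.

n(Mn) = m/M = 236 / 54.94 = 4.296 mol.
Each Mn atom requires 2 electrons, so n(e⁻) = 2 × 4.296 = 8.591 mol.
Q = n(e⁻)·F = 8.591 × 96500 = 829000 C.
t = Q/I = 829000 / 0.1770 A = 4684000 s.

4.68 × 10⁶ s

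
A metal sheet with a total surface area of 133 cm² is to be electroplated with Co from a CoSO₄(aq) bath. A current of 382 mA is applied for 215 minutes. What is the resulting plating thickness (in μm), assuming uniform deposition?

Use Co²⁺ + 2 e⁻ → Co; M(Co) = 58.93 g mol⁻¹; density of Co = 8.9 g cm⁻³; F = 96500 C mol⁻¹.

12.7 μm

Q = I·t = 0.3820 × 12900 = 4928 C; n(e⁻) = 0.05107 mol.
n(Co) = n(e⁻)/2 = 0.02553 mol, so m = 0.02553 × 58.93 = 1.505 g.
Volume = m/ρ = 1.505 / 8.9 = 0.1691 cm³.
Thickness = V/A = 0.1691 / 133 = 0.00127 cm = 12.7 μm.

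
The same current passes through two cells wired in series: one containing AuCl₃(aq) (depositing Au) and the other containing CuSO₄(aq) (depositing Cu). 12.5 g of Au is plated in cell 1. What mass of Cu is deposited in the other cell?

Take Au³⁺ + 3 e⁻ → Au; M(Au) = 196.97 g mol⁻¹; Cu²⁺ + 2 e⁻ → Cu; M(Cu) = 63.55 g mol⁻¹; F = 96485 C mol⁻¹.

6.05 g

n(Au) = 12.5 / 196.97 = 0.06346 mol.
Since Au³⁺ + 3 e⁻ → Au, n(e⁻) passed = 3 × 0.06346 = 0.1904 mol.
Cells in series carry the same charge, so the same 0.1904 mol of electrons passes through cell 2.
Cu²⁺ + 2 e⁻ → Cu, so n(Cu) = 0.1904 / 2 = 0.09519 mol.
m(Cu) = 0.09519 × 63.55 = 6.05 g.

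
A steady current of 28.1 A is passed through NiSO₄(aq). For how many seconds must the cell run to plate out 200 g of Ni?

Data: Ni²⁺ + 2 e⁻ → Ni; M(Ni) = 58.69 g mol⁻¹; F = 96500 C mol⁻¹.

23400 s

n(Ni) = m/M = 200 / 58.69 = 3.408 mol.
Each Ni atom requires 2 electrons, so n(e⁻) = 2 × 3.408 = 6.815 mol.
Q = n(e⁻)·F = 6.815 × 96500 = 657700 C.
t = Q/I = 657700 / 28.10 A = 23410 s.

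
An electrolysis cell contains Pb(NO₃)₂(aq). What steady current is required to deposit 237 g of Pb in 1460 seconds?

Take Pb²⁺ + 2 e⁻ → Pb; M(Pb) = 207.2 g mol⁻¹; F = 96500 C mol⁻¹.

151 A

n(Pb) = 237 / 207.2 = 1.144 mol.
n(e⁻) = 2 × 1.144 = 2.288 mol.
Q = n(e⁻)·F = 2.288 × 96500 = 220800 C.
I = Q/t = 220800 / 1460.0 s = 151 A.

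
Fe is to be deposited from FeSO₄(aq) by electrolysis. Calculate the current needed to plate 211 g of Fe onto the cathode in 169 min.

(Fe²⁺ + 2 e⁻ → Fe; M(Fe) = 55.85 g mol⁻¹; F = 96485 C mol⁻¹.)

71.9 A

n(Fe) = 211 / 55.85 = 3.778 mol.
n(e⁻) = 2 × 3.778 = 7.556 mol.
Q = n(e⁻)·F = 7.556 × 96485 = 729000 C.
I = Q/t = 729000 / 10140 s = 71.9 A.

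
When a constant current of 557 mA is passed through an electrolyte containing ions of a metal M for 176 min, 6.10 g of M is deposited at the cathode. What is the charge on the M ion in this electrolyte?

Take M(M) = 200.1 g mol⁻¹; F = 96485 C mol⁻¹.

Q = I·t = 0.5570 A × 10560 s = 5882 C, so n(e⁻) = 5882/96485 = 0.06096 mol.
n(M) deposited = 6.10 / 200.1 = 0.03048 mol.
Electrons per atom = n(e⁻)/n(M) = 0.06096 / 0.03048 = 2.00 ≈ 2, so the ion is M²⁺.

+2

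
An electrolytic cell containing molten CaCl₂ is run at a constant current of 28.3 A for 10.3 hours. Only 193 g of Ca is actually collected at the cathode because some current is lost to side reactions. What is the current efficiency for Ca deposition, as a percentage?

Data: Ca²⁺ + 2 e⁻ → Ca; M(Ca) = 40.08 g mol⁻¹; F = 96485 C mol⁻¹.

88.6 %

Q = I·t = 28.30 × 37080 = 1049000 C; n(e⁻) = 1049000/96485 = 10.88 mol.
Theoretical n(Ca) = n(e⁻)/2 = 5.438 mol, i.e. m_theo = 5.438 × 40.08 = 218.0 g.
Efficiency = m_actual / m_theo = 193 / 218.0 = 88.6 %.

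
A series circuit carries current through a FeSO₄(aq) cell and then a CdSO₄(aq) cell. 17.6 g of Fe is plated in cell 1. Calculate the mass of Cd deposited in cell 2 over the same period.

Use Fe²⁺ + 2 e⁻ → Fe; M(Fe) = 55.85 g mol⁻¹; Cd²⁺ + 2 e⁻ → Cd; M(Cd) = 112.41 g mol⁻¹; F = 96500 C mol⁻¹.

35.4 g

n(Fe) = 17.6 / 55.85 = 0.3151 mol.
Since Fe²⁺ + 2 e⁻ → Fe, n(e⁻) passed = 2 × 0.3151 = 0.6303 mol.
Cells in series carry the same charge, so the same 0.6303 mol of electrons passes through cell 2.
Cd²⁺ + 2 e⁻ → Cd, so n(Cd) = 0.6303 / 2 = 0.3151 mol.
m(Cd) = 0.3151 × 112.41 = 35.4 g.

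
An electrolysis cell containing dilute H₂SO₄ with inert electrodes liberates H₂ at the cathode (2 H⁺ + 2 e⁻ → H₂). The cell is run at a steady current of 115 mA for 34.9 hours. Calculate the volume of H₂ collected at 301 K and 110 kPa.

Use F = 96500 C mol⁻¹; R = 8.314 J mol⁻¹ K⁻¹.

1.70 L

Q = I·t = 0.1150 A × 125640 s = 14450 C.
n(e⁻) = Q/F = 14450 / 96500 = 0.1497 mol.
2 electrons are transferred per H₂ molecule, so n(H₂) = 0.1497 / 2 = 0.07486 mol.
V = nRT/P = (0.07486 × 8.314 × 301) / (110 × 10³ Pa) = 0.00170 m³ = 1.70 L.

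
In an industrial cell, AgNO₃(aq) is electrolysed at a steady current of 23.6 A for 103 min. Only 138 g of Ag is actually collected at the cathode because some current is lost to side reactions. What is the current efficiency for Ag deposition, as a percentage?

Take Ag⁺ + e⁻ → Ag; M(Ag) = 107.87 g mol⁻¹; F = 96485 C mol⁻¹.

84.6 %

Q = I·t = 23.60 × 6180.0 = 145800 C; n(e⁻) = 145800/96485 = 1.512 mol.
Theoretical n(Ag) = n(e⁻)/1 = 1.512 mol, i.e. m_theo = 1.512 × 107.87 = 163.1 g.
Efficiency = m_actual / m_theo = 138 / 163.1 = 84.6 %.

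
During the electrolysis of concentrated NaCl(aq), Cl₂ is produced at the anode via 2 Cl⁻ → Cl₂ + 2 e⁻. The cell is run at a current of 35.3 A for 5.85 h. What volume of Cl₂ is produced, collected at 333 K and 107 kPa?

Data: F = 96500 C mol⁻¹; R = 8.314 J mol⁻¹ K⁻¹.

99.7 L

Q = I·t = 35.30 A × 21060 s = 743400 C.
n(e⁻) = Q/F = 743400 / 96500 = 7.704 mol.
2 electrons are transferred per Cl₂ molecule, so n(Cl₂) = 7.704 / 2 = 3.852 mol.
V = nRT/P = (3.852 × 8.314 × 333) / (107 × 10³ Pa) = 0.0997 m³ = 99.7 L.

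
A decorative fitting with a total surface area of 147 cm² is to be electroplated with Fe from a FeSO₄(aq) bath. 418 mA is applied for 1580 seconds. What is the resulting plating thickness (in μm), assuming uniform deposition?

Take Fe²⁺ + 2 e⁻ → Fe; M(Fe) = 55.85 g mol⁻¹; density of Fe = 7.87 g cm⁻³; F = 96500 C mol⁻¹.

Q = I·t = 0.4180 × 1580.0 = 660.4 C; n(e⁻) = 0.006844 mol.
n(Fe) = n(e⁻)/2 = 0.003422 mol, so m = 0.003422 × 55.85 = 0.1911 g.
Volume = m/ρ = 0.1911 / 7.87 = 0.02428 cm³.
Thickness = V/A = 0.02428 / 147 = 1.65 × 10⁻⁴ cm = 1.65 μm.

1.65 μm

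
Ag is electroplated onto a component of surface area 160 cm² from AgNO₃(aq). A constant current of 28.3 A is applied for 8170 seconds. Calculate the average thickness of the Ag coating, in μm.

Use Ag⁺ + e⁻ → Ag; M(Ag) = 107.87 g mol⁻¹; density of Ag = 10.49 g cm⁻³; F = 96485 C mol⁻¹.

Q = I·t = 28.30 × 8170.0 = 231200 C; n(e⁻) = 2.396 mol.
n(Ag) = n(e⁻)/1 = 2.396 mol, so m = 2.396 × 107.87 = 258.5 g.
Volume = m/ρ = 258.5 / 10.49 = 24.64 cm³.
Thickness = V/A = 24.64 / 160 = 0.154 cm = 1540 μm.

1540 μm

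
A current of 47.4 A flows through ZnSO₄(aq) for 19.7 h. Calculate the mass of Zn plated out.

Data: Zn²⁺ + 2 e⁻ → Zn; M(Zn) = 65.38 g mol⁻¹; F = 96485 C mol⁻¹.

Q = I·t = 47.40 A × 70920 s = 3362000 C.
n(e⁻) = Q/F = 3362000 / 96485 = 34.84 mol.
Zn²⁺ + 2 e⁻ → Zn, so n(Zn) = n(e⁻)/2 = 17.42 mol.
m = n·M = 17.42 × 65.38 = 1140 g.

1140 g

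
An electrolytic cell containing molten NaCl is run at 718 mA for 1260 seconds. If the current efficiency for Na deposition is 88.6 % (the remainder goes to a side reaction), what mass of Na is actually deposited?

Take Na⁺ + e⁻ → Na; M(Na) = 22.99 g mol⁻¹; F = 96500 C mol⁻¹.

0.191 g

Q = I·t = 0.7180 × 1260.0 = 904.7 C.
n(e⁻) = 904.7/96500 = 0.009375 mol; theoretically n(Na) = 0.009375/1 = 0.009375 mol, m_theo = 0.2155 g.
At 88.6 % efficiency, m_actual = 0.886 × 0.2155 = 0.191 g.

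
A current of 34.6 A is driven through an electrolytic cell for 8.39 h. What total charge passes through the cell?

Q = I·t = 34.60 A × 30204 s = 1.05 × 10⁶ C.

1.05 × 10⁶ C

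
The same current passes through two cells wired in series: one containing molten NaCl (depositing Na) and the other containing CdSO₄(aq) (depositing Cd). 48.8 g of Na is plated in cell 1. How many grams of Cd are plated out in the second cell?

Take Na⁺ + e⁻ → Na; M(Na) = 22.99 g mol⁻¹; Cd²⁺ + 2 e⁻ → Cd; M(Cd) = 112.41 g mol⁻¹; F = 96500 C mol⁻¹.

119 g

n(Na) = 48.8 / 22.99 = 2.123 mol.
Since Na⁺ + e⁻ → Na, n(e⁻) passed = 1 × 2.123 = 2.123 mol.
Cells in series carry the same charge, so the same 2.123 mol of electrons passes through cell 2.
Cd²⁺ + 2 e⁻ → Cd, so n(Cd) = 2.123 / 2 = 1.061 mol.
m(Cd) = 1.061 × 112.41 = 119 g.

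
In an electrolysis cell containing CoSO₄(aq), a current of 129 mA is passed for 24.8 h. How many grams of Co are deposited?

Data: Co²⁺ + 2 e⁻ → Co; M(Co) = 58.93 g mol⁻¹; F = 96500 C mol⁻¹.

3.52 g

Q = I·t = 0.1290 A × 89280 s = 11520 C.
n(e⁻) = Q/F = 11520 / 96500 = 0.1193 mol.
Co²⁺ + 2 e⁻ → Co, so n(Co) = n(e⁻)/2 = 0.05967 mol.
m = n·M = 0.05967 × 58.93 = 3.52 g.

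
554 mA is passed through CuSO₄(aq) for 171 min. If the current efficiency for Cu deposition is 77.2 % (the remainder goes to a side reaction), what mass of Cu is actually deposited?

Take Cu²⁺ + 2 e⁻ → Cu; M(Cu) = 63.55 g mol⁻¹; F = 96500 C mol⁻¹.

1.44 g

Q = I·t = 0.5540 × 10260 = 5684 C.
n(e⁻) = 5684/96500 = 0.05890 mol; theoretically n(Cu) = 0.05890/2 = 0.02945 mol, m_theo = 1.872 g.
At 77.2 % efficiency, m_actual = 0.772 × 1.872 = 1.44 g.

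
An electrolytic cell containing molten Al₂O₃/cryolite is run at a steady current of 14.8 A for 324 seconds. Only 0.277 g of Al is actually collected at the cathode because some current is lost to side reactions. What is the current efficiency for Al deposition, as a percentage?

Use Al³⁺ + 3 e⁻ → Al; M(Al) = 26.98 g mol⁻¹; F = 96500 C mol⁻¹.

Q = I·t = 14.80 × 324.00 = 4795 C; n(e⁻) = 4795/96500 = 0.04969 mol.
Theoretical n(Al) = n(e⁻)/3 = 0.01656 mol, i.e. m_theo = 0.01656 × 26.98 = 0.4469 g.
Efficiency = m_actual / m_theo = 0.277 / 0.4469 = 62.0 %.

62.0 %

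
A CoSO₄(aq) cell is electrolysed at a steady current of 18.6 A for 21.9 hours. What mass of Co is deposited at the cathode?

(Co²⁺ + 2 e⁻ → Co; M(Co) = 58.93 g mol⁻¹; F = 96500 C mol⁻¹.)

Q = I·t = 18.60 A × 78840 s = 1466000 C.
n(e⁻) = Q/F = 1466000 / 96500 = 15.20 mol.
Co²⁺ + 2 e⁻ → Co, so n(Co) = n(e⁻)/2 = 7.598 mol.
m = n·M = 7.598 × 58.93 = 448 g.

448 g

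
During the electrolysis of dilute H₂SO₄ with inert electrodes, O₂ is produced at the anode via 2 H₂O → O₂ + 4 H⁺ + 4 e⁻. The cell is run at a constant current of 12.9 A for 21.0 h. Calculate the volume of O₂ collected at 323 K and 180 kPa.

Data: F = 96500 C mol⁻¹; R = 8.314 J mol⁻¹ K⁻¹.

Q = I·t = 12.90 A × 75600 s = 975200 C.
n(e⁻) = Q/F = 975200 / 96500 = 10.11 mol.
4 electrons are transferred per O₂ molecule, so n(O₂) = 10.11 / 4 = 2.527 mol.
V = nRT/P = (2.527 × 8.314 × 323) / (180 × 10³ Pa) = 0.0377 m³ = 37.7 L.

37.7 L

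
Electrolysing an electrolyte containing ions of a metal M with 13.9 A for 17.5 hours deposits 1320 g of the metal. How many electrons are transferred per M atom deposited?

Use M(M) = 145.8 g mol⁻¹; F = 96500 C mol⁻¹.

Q = I·t = 13.90 A × 63000 s = 875700 C, so n(e⁻) = 875700/96500 = 9.075 mol.
n(M) deposited = 1320 / 145.8 = 9.053 mol.
Electrons per atom = n(e⁻)/n(M) = 9.075 / 9.053 = 1.00 ≈ 1, so the ion is M⁺.

1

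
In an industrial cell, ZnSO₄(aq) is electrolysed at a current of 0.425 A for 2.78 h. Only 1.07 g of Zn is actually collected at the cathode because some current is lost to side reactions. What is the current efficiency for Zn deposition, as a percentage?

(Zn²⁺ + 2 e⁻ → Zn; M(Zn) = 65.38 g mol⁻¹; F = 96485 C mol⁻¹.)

74.2 %

Q = I·t = 0.4250 × 10008 = 4253 C; n(e⁻) = 4253/96485 = 0.04408 mol.
Theoretical n(Zn) = n(e⁻)/2 = 0.02204 mol, i.e. m_theo = 0.02204 × 65.38 = 1.441 g.
Efficiency = m_actual / m_theo = 1.07 / 1.441 = 74.2 %.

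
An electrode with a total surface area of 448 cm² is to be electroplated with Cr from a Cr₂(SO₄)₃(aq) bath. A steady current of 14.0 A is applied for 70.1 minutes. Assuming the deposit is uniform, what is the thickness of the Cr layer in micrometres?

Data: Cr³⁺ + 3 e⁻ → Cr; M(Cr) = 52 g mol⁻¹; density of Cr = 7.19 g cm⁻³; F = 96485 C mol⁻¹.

32.8 μm

Q = I·t = 14.00 × 4206.0 = 58880 C; n(e⁻) = 0.6103 mol.
n(Cr) = n(e⁻)/3 = 0.2034 mol, so m = 0.2034 × 52 = 10.58 g.
Volume = m/ρ = 10.58 / 7.19 = 1.471 cm³.
Thickness = V/A = 1.471 / 448 = 0.00328 cm = 32.8 μm.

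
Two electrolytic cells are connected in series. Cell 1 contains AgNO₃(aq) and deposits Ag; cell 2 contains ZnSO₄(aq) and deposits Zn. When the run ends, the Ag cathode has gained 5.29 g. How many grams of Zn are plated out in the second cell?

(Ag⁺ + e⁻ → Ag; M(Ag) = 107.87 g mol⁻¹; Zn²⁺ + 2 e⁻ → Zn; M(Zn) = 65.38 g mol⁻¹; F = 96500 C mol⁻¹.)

n(Ag) = 5.29 / 107.87 = 0.04904 mol.
Since Ag⁺ + e⁻ → Ag, n(e⁻) passed = 1 × 0.04904 = 0.04904 mol.
Cells in series carry the same charge, so the same 0.04904 mol of electrons passes through cell 2.
Zn²⁺ + 2 e⁻ → Zn, so n(Zn) = 0.04904 / 2 = 0.02452 mol.
m(Zn) = 0.02452 × 65.38 = 1.60 g.

1.60 g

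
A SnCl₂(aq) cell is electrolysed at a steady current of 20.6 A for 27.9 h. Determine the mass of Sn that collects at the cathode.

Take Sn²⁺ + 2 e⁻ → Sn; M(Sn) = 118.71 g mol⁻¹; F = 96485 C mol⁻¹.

1270 g

Q = I·t = 20.60 A × 100440 s = 2069000 C.
n(e⁻) = Q/F = 2069000 / 96485 = 21.44 mol.
Sn²⁺ + 2 e⁻ → Sn, so n(Sn) = n(e⁻)/2 = 10.72 mol.
m = n·M = 10.72 × 118.71 = 1270 g.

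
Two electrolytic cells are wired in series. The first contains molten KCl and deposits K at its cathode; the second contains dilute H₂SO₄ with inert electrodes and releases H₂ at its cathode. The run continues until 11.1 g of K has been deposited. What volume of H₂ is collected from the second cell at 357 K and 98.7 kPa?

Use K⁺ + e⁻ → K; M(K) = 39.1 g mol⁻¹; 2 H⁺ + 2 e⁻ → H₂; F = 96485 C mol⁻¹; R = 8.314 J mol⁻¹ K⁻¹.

4.27 L

n(K) = 11.1 / 39.1 = 0.2839 mol, so n(e⁻) = 1 × 0.2839 = 0.2839 mol.
The cells are in series, so the same 0.2839 mol of electrons passes through the second cell.
2 H⁺ + 2 e⁻ → H₂ — 2 mol e⁻ per mol H₂, so n(H₂) = 0.2839/2 = 0.1419 mol.
V = nRT/P = (0.1419 × 8.314 × 357) / (98.7 × 10³) = 0.00427 m³ = 4.27 L.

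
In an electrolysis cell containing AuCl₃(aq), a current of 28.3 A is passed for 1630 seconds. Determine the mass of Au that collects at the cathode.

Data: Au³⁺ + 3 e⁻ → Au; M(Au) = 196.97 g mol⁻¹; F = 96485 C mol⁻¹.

31.4 g

Q = I·t = 28.30 A × 1630.0 s = 46130 C.
n(e⁻) = Q/F = 46130 / 96485 = 0.4781 mol.
Au³⁺ + 3 e⁻ → Au, so n(Au) = n(e⁻)/3 = 0.1594 mol.
m = n·M = 0.1594 × 196.97 = 31.4 g.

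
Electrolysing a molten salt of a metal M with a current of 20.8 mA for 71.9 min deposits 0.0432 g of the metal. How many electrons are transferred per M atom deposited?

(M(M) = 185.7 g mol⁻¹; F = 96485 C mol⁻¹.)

Q = I·t = 0.02080 A × 4314.0 s = 89.73 C, so n(e⁻) = 89.73/96485 = 0.0009300 mol.
n(M) deposited = 0.0432 / 185.7 = 0.0002326 mol.
Electrons per atom = n(e⁻)/n(M) = 0.0009300 / 0.0002326 = 4.00 ≈ 4, so the ion is M⁴⁺.

4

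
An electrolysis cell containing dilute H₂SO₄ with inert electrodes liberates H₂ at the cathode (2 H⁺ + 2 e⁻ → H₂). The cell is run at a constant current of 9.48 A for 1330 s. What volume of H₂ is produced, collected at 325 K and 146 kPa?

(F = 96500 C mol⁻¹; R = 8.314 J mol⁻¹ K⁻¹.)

1.21 L

Q = I·t = 9.480 A × 1330.0 s = 12610 C.
n(e⁻) = Q/F = 12610 / 96500 = 0.1307 mol.
2 electrons are transferred per H₂ molecule, so n(H₂) = 0.1307 / 2 = 0.06533 mol.
V = nRT/P = (0.06533 × 8.314 × 325) / (146 × 10³ Pa) = 0.00121 m³ = 1.21 L.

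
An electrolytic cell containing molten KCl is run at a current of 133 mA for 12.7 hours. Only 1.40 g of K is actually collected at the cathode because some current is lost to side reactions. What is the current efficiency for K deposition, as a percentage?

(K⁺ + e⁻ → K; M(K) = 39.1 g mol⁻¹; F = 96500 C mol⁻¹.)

56.8 %

Q = I·t = 0.1330 × 45720 = 6081 C; n(e⁻) = 6081/96500 = 0.06301 mol.
Theoretical n(K) = n(e⁻)/1 = 0.06301 mol, i.e. m_theo = 0.06301 × 39.1 = 2.464 g.
Efficiency = m_actual / m_theo = 1.40 / 2.464 = 56.8 %.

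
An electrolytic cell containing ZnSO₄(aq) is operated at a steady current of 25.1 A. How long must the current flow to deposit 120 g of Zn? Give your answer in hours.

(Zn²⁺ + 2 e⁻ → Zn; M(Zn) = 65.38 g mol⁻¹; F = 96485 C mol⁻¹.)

3.92 h

n(Zn) = m/M = 120 / 65.38 = 1.835 mol.
Each Zn atom requires 2 electrons, so n(e⁻) = 2 × 1.835 = 3.671 mol.
Q = n(e⁻)·F = 3.671 × 96485 = 354200 C.
t = Q/I = 354200 / 25.10 A = 14110 s = 3.92 h.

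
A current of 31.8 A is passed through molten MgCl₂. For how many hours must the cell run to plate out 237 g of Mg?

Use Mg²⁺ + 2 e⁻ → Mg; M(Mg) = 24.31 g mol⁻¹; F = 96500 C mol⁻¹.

16.4 h

n(Mg) = m/M = 237 / 24.31 = 9.749 mol.
Each Mg atom requires 2 electrons, so n(e⁻) = 2 × 9.749 = 19.50 mol.
Q = n(e⁻)·F = 19.50 × 96500 = 1882000 C.
t = Q/I = 1882000 / 31.80 A = 59170 s = 16.4 h.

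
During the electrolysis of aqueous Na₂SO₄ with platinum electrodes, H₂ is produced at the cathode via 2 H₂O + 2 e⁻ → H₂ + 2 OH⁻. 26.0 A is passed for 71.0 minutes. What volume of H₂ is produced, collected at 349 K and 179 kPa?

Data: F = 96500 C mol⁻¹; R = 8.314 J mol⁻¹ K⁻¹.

Q = I·t = 26.00 A × 4260.0 s = 110800 C.
n(e⁻) = Q/F = 110800 / 96500 = 1.148 mol.
2 electrons are transferred per H₂ molecule, so n(H₂) = 1.148 / 2 = 0.5739 mol.
V = nRT/P = (0.5739 × 8.314 × 349) / (179 × 10³ Pa) = 0.00930 m³ = 9.30 L.

9.30 L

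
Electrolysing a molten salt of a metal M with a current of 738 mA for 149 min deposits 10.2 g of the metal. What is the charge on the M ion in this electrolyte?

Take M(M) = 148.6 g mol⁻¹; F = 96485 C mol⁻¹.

+1

Q = I·t = 0.7380 A × 8940.0 s = 6598 C, so n(e⁻) = 6598/96485 = 0.06838 mol.
n(M) deposited = 10.2 / 148.6 = 0.06864 mol.
Electrons per atom = n(e⁻)/n(M) = 0.06838 / 0.06864 = 0.996 ≈ 1, so the ion is M⁺.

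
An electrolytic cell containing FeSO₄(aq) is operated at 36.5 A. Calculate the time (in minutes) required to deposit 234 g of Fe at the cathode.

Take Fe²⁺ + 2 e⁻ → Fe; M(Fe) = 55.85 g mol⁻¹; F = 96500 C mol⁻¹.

n(Fe) = m/M = 234 / 55.85 = 4.190 mol.
Each Fe atom requires 2 electrons, so n(e⁻) = 2 × 4.190 = 8.380 mol.
Q = n(e⁻)·F = 8.380 × 96500 = 808600 C.
t = Q/I = 808600 / 36.50 A = 22150 s = 369 min.

369 min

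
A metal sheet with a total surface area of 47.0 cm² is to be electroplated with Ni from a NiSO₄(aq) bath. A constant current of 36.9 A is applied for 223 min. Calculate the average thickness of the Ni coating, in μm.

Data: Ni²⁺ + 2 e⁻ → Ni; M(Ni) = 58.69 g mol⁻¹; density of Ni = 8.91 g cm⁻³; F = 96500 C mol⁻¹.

3590 μm

Q = I·t = 36.90 × 13380 = 493700 C; n(e⁻) = 5.116 mol.
n(Ni) = n(e⁻)/2 = 2.558 mol, so m = 2.558 × 58.69 = 150.1 g.
Volume = m/ρ = 150.1 / 8.91 = 16.85 cm³.
Thickness = V/A = 16.85 / 47.0 = 0.359 cm = 3590 μm.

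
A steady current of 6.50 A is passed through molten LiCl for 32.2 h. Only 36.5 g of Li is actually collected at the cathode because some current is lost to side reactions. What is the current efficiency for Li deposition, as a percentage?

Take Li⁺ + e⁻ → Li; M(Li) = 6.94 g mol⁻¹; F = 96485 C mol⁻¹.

67.3 %

Q = I·t = 6.500 × 115920 = 753500 C; n(e⁻) = 753500/96485 = 7.809 mol.
Theoretical n(Li) = n(e⁻)/1 = 7.809 mol, i.e. m_theo = 7.809 × 6.94 = 54.20 g.
Efficiency = m_actual / m_theo = 36.5 / 54.20 = 67.3 %.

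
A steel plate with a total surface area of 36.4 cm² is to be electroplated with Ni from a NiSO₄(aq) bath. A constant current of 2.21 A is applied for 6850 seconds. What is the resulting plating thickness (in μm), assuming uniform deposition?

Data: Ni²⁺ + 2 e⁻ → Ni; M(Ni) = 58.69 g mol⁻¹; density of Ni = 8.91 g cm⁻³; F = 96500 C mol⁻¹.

Q = I·t = 2.210 × 6850.0 = 15140 C; n(e⁻) = 0.1569 mol.
n(Ni) = n(e⁻)/2 = 0.07844 mol, so m = 0.07844 × 58.69 = 4.604 g.
Volume = m/ρ = 4.604 / 8.91 = 0.5167 cm³.
Thickness = V/A = 0.5167 / 36.4 = 0.0142 cm = 142 μm.

142 μm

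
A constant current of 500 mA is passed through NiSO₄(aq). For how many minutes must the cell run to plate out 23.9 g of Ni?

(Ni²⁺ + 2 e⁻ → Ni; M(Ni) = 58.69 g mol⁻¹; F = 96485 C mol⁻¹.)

2620 min

n(Ni) = m/M = 23.9 / 58.69 = 0.4072 mol.
Each Ni atom requires 2 electrons, so n(e⁻) = 2 × 0.4072 = 0.8144 mol.
Q = n(e⁻)·F = 0.8144 × 96485 = 78580 C.
t = Q/I = 78580 / 0.5000 A = 157200 s = 2620 min.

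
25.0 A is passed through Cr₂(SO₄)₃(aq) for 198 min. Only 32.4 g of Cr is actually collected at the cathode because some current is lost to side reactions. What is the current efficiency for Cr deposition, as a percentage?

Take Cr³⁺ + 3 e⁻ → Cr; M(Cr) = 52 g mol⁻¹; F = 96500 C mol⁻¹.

60.7 %

Q = I·t = 25.00 × 11880 = 297000 C; n(e⁻) = 297000/96500 = 3.078 mol.
Theoretical n(Cr) = n(e⁻)/3 = 1.026 mol, i.e. m_theo = 1.026 × 52 = 53.35 g.
Efficiency = m_actual / m_theo = 32.4 / 53.35 = 60.7 %.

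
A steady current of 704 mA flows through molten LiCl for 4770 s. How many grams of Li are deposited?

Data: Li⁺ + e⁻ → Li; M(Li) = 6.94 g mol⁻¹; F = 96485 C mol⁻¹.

0.242 g

Q = I·t = 0.7040 A × 4770.0 s = 3358 C.
n(e⁻) = Q/F = 3358 / 96485 = 0.03480 mol.
Li⁺ + e⁻ → Li, so n(Li) = n(e⁻)/1 = 0.03480 mol.
m = n·M = 0.03480 × 6.94 = 0.242 g.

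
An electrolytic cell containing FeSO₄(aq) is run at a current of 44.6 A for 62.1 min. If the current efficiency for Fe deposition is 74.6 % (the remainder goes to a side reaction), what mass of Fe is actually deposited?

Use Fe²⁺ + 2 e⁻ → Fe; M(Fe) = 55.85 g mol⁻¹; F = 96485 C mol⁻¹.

Q = I·t = 44.60 × 3726.0 = 166200 C.
n(e⁻) = 166200/96485 = 1.722 mol; theoretically n(Fe) = 1.722/2 = 0.8612 mol, m_theo = 48.10 g.
At 74.6 % efficiency, m_actual = 0.746 × 48.10 = 35.9 g.

35.9 g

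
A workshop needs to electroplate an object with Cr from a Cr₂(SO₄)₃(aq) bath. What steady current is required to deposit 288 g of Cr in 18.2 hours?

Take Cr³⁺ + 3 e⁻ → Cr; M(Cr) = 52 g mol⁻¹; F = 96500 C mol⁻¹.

n(Cr) = 288 / 52 = 5.538 mol.
n(e⁻) = 3 × 5.538 = 16.62 mol.
Q = n(e⁻)·F = 16.62 × 96500 = 1603000 C.
I = Q/t = 1603000 / 65520 s = 24.5 A.

24.5 A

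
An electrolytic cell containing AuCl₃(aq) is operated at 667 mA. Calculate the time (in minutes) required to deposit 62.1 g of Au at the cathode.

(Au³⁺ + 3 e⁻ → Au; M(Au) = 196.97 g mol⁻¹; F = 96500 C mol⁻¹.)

n(Au) = m/M = 62.1 / 196.97 = 0.3153 mol.
Each Au atom requires 3 electrons, so n(e⁻) = 3 × 0.3153 = 0.9458 mol.
Q = n(e⁻)·F = 0.9458 × 96500 = 91270 C.
t = Q/I = 91270 / 0.6670 A = 136800 s = 2280 min.

2280 min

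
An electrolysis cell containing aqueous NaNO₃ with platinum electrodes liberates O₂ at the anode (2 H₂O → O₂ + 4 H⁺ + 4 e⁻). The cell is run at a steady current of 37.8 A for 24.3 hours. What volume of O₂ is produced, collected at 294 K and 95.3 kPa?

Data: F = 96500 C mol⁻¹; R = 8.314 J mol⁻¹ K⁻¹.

Q = I·t = 37.80 A × 87480 s = 3307000 C.
n(e⁻) = Q/F = 3307000 / 96500 = 34.27 mol.
4 electrons are transferred per O₂ molecule, so n(O₂) = 34.27 / 4 = 8.567 mol.
V = nRT/P = (8.567 × 8.314 × 294) / (95.3 × 10³ Pa) = 0.220 m³ = 220 L.

220 L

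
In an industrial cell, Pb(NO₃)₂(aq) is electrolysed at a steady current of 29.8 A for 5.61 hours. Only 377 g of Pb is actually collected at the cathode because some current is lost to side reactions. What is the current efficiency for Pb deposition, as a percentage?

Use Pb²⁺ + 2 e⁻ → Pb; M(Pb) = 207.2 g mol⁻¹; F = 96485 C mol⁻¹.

58.3 %

Q = I·t = 29.80 × 20196 = 601800 C; n(e⁻) = 601800/96485 = 6.238 mol.
Theoretical n(Pb) = n(e⁻)/2 = 3.119 mol, i.e. m_theo = 3.119 × 207.2 = 646.2 g.
Efficiency = m_actual / m_theo = 377 / 646.2 = 58.3 %.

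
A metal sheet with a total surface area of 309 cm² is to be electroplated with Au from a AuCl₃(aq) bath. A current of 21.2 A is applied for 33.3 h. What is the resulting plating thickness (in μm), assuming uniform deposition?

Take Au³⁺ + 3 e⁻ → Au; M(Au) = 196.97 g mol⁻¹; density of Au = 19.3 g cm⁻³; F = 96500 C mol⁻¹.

2900 μm

Q = I·t = 21.20 × 119880 = 2541000 C; n(e⁻) = 26.34 mol.
n(Au) = n(e⁻)/3 = 8.779 mol, so m = 8.779 × 196.97 = 1729 g.
Volume = m/ρ = 1729 / 19.3 = 89.59 cm³.
Thickness = V/A = 89.59 / 309 = 0.290 cm = 2900 μm.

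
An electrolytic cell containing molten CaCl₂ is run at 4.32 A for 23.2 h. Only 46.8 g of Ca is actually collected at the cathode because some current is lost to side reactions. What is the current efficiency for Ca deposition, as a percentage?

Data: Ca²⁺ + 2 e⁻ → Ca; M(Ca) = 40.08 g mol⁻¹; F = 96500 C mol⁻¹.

Q = I·t = 4.320 × 83520 = 360800 C; n(e⁻) = 360800/96500 = 3.739 mol.
Theoretical n(Ca) = n(e⁻)/2 = 1.869 mol, i.e. m_theo = 1.869 × 40.08 = 74.93 g.
Efficiency = m_actual / m_theo = 46.8 / 74.93 = 62.5 %.

62.5 %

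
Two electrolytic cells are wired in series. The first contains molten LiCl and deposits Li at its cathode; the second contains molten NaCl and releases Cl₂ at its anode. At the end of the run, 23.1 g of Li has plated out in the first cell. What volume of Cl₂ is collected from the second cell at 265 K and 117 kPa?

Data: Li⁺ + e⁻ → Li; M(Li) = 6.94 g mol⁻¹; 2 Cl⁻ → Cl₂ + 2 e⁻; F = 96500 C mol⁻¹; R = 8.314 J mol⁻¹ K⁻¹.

31.3 L

n(Li) = 23.1 / 6.94 = 3.329 mol, so n(e⁻) = 1 × 3.329 = 3.329 mol.
The cells are in series, so the same 3.329 mol of electrons passes through the second cell.
2 Cl⁻ → Cl₂ + 2 e⁻ — 2 mol e⁻ per mol Cl₂, so n(Cl₂) = 3.329/2 = 1.664 mol.
V = nRT/P = (1.664 × 8.314 × 265) / (117 × 10³) = 0.0313 m³ = 31.3 L.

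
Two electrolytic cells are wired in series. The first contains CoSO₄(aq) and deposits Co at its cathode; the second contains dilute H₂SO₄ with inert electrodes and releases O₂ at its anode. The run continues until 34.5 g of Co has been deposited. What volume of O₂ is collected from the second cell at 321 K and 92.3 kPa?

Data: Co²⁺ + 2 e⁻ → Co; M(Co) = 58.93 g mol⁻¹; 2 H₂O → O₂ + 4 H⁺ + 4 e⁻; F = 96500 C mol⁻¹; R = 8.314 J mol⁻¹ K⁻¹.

n(Co) = 34.5 / 58.93 = 0.5854 mol, so n(e⁻) = 2 × 0.5854 = 1.171 mol.
The cells are in series, so the same 1.171 mol of electrons passes through the second cell.
2 H₂O → O₂ + 4 H⁺ + 4 e⁻ — 4 mol e⁻ per mol O₂, so n(O₂) = 1.171/4 = 0.2927 mol.
V = nRT/P = (0.2927 × 8.314 × 321) / (92.3 × 10³) = 0.00846 m³ = 8.46 L.

8.46 L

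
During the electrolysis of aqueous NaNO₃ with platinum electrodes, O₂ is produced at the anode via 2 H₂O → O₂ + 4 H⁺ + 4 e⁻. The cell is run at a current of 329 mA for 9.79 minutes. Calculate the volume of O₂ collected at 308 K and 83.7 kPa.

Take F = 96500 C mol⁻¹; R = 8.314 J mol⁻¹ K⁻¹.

0.0153 L

Q = I·t = 0.3290 A × 587.40 s = 193.3 C.
n(e⁻) = Q/F = 193.3 / 96500 = 0.002003 mol.
4 electrons are transferred per O₂ molecule, so n(O₂) = 0.002003 / 4 = 0.0005007 mol.
V = nRT/P = (0.0005007 × 8.314 × 308) / (83.7 × 10³ Pa) = 1.53 × 10⁻⁵ m³ = 0.0153 L.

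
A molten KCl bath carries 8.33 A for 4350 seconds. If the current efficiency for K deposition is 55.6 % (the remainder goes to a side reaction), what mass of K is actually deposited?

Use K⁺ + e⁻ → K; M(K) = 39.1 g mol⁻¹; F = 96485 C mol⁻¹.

8.16 g

Q = I·t = 8.330 × 4350.0 = 36240 C.
n(e⁻) = 36240/96485 = 0.3756 mol; theoretically n(K) = 0.3756/1 = 0.3756 mol, m_theo = 14.68 g.
At 55.6 % efficiency, m_actual = 0.556 × 14.68 = 8.16 g.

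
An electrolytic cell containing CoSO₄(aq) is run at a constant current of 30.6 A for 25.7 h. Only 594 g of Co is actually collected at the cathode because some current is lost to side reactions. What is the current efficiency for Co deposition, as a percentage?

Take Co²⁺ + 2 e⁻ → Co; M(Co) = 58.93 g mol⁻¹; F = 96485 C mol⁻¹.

Q = I·t = 30.60 × 92520 = 2831000 C; n(e⁻) = 2831000/96485 = 29.34 mol.
Theoretical n(Co) = n(e⁻)/2 = 14.67 mol, i.e. m_theo = 14.67 × 58.93 = 864.6 g.
Efficiency = m_actual / m_theo = 594 / 864.6 = 68.7 %.

68.7 %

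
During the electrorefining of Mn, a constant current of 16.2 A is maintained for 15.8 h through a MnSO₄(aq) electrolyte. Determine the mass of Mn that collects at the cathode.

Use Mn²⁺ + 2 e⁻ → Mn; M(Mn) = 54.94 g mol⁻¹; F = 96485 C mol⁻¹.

262 g

Q = I·t = 16.20 A × 56880 s = 921500 C.
n(e⁻) = Q/F = 921500 / 96485 = 9.550 mol.
Mn²⁺ + 2 e⁻ → Mn, so n(Mn) = n(e⁻)/2 = 4.775 mol.
m = n·M = 4.775 × 54.94 = 262 g.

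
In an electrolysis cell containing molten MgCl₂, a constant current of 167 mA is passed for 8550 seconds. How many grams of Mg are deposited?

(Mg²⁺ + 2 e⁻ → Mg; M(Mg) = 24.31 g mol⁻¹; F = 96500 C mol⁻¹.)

0.180 g

Q = I·t = 0.1670 A × 8550.0 s = 1428 C.
n(e⁻) = Q/F = 1428 / 96500 = 0.01480 mol.
Mg²⁺ + 2 e⁻ → Mg, so n(Mg) = n(e⁻)/2 = 0.007398 mol.
m = n·M = 0.007398 × 24.31 = 0.180 g.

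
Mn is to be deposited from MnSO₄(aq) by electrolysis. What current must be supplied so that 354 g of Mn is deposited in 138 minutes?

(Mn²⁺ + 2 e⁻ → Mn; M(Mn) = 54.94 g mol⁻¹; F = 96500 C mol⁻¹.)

n(Mn) = 354 / 54.94 = 6.443 mol.
n(e⁻) = 2 × 6.443 = 12.89 mol.
Q = n(e⁻)·F = 12.89 × 96500 = 1244000 C.
I = Q/t = 1244000 / 8280.0 s = 150 A.

150 A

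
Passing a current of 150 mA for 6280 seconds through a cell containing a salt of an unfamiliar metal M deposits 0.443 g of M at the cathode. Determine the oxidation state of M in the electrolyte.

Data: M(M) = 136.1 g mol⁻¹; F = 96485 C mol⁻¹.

Q = I·t = 0.1500 A × 6280.0 s = 942.0 C, so n(e⁻) = 942.0/96485 = 0.009763 mol.
n(M) deposited = 0.443 / 136.1 = 0.003255 mol.
Electrons per atom = n(e⁻)/n(M) = 0.009763 / 0.003255 = 3.00 ≈ 3, so the ion is M³⁺.

+3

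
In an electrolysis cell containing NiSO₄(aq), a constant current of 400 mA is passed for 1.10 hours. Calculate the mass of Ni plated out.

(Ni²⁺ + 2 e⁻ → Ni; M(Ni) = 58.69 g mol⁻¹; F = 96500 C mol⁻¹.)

Q = I·t = 0.4000 A × 3960.0 s = 1584 C.
n(e⁻) = Q/F = 1584 / 96500 = 0.01641 mol.
Ni²⁺ + 2 e⁻ → Ni, so n(Ni) = n(e⁻)/2 = 0.008207 mol.
m = n·M = 0.008207 × 58.69 = 0.482 g.

0.482 g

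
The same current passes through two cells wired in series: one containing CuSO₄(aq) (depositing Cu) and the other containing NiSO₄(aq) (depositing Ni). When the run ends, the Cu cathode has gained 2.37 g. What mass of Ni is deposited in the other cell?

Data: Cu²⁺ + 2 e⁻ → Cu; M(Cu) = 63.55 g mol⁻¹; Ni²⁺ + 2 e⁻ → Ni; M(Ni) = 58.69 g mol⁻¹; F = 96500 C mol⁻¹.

2.19 g

n(Cu) = 2.37 / 63.55 = 0.03729 mol.
Since Cu²⁺ + 2 e⁻ → Cu, n(e⁻) passed = 2 × 0.03729 = 0.07459 mol.
Cells in series carry the same charge, so the same 0.07459 mol of electrons passes through cell 2.
Ni²⁺ + 2 e⁻ → Ni, so n(Ni) = 0.07459 / 2 = 0.03729 mol.
m(Ni) = 0.03729 × 58.69 = 2.19 g.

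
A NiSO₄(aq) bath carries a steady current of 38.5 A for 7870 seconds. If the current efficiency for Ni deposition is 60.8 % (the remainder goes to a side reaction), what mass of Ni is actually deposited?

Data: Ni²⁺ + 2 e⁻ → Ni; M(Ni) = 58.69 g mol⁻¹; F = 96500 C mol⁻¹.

Q = I·t = 38.50 × 7870.0 = 303000 C.
n(e⁻) = 303000/96500 = 3.140 mol; theoretically n(Ni) = 3.140/2 = 1.570 mol, m_theo = 92.14 g.
At 60.8 % efficiency, m_actual = 0.608 × 92.14 = 56.0 g.

56.0 g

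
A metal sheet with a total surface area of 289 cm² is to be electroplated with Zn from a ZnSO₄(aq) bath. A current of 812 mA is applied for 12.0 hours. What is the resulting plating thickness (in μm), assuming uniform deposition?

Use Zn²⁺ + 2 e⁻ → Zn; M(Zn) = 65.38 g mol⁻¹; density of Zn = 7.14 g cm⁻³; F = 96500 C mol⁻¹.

Q = I·t = 0.8120 × 43200 = 35080 C; n(e⁻) = 0.3635 mol.
n(Zn) = n(e⁻)/2 = 0.1818 mol, so m = 0.1818 × 65.38 = 11.88 g.
Volume = m/ρ = 11.88 / 7.14 = 1.664 cm³.
Thickness = V/A = 1.664 / 289 = 0.00576 cm = 57.6 μm.

57.6 μm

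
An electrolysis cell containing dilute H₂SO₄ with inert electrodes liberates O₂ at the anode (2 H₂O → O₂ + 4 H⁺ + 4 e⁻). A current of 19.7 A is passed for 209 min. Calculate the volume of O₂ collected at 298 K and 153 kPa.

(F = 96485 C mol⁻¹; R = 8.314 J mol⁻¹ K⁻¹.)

10.4 L

Q = I·t = 19.70 A × 12540 s = 247000 C.
n(e⁻) = Q/F = 247000 / 96485 = 2.560 mol.
4 electrons are transferred per O₂ molecule, so n(O₂) = 2.560 / 4 = 0.6401 mol.
V = nRT/P = (0.6401 × 8.314 × 298) / (153 × 10³ Pa) = 0.0104 m³ = 10.4 L.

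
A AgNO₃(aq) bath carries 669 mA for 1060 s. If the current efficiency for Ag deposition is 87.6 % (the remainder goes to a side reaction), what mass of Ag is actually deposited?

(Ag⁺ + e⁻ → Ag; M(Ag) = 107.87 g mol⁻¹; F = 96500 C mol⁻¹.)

0.694 g

Q = I·t = 0.6690 × 1060.0 = 709.1 C.
n(e⁻) = 709.1/96500 = 0.007349 mol; theoretically n(Ag) = 0.007349/1 = 0.007349 mol, m_theo = 0.7927 g.
At 87.6 % efficiency, m_actual = 0.876 × 0.7927 = 0.694 g.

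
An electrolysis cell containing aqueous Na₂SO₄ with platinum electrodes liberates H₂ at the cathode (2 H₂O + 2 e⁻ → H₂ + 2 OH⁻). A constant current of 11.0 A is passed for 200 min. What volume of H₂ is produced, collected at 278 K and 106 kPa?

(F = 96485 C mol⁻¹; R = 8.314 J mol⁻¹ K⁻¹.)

Q = I·t = 11.00 A × 12000 s = 132000 C.
n(e⁻) = Q/F = 132000 / 96485 = 1.368 mol.
2 electrons are transferred per H₂ molecule, so n(H₂) = 1.368 / 2 = 0.6840 mol.
V = nRT/P = (0.6840 × 8.314 × 278) / (106 × 10³ Pa) = 0.0149 m³ = 14.9 L.

14.9 L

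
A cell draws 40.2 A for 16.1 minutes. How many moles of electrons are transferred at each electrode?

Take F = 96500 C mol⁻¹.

Q = I·t = 40.20 A × 966.00 s = 38830 C.
n(e⁻) = Q/F = 38830 / 96500 = 0.402 mol.

0.402 mol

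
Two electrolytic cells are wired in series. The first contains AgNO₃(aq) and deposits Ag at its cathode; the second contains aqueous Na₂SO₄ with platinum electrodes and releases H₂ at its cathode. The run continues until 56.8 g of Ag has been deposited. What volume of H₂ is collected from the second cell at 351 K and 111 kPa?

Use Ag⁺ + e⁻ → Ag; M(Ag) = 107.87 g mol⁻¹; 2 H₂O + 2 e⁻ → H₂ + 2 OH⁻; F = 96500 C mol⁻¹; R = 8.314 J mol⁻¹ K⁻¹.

n(Ag) = 56.8 / 107.87 = 0.5266 mol, so n(e⁻) = 1 × 0.5266 = 0.5266 mol.
The cells are in series, so the same 0.5266 mol of electrons passes through the second cell.
2 H₂O + 2 e⁻ → H₂ + 2 OH⁻ — 2 mol e⁻ per mol H₂, so n(H₂) = 0.5266/2 = 0.2633 mol.
V = nRT/P = (0.2633 × 8.314 × 351) / (111 × 10³) = 0.00692 m³ = 6.92 L.

6.92 L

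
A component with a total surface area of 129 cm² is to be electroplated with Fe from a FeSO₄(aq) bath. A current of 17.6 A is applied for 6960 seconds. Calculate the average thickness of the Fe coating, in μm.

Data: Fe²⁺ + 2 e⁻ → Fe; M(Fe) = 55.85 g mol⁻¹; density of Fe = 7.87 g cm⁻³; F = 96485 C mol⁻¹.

349 μm

Q = I·t = 17.60 × 6960.0 = 122500 C; n(e⁻) = 1.270 mol.
n(Fe) = n(e⁻)/2 = 0.6348 mol, so m = 0.6348 × 55.85 = 35.45 g.
Volume = m/ρ = 35.45 / 7.87 = 4.505 cm³.
Thickness = V/A = 4.505 / 129 = 0.0349 cm = 349 μm.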